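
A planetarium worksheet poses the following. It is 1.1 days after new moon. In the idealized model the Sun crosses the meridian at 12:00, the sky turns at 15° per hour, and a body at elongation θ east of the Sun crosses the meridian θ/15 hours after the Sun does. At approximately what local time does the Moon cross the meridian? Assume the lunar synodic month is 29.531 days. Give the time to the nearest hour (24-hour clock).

Phase angle: θ = 360°·(1.1 d)/(29.531 d) = 13.4°.
The Moon trails the Sun by θ/15 = 13.4/15 ≈ 0.89 hours.
12:00 + 0.89 h ≈ 12:54 → 13:00 to the nearest hour.

13:00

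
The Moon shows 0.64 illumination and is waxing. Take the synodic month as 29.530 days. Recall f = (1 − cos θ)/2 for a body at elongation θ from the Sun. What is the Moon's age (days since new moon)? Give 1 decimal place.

8.7 days

cos θ = 1 − 2f = -0.280, giving a principal value of 106.3°.
Waxing ⇒ before full, so θ = 106.3°.
That fraction of the synodic month is 106.3/360 × 29.530 d ≈ 8.72 d.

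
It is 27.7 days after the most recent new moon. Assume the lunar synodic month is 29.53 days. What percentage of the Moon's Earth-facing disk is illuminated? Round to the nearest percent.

4%

Phase angle: θ = 360°·(27.7 d)/(29.53 d) = 337.7°.
cos 337.7° = 0.925, so f = (1 − 0.925)/2 = 0.037, so 4%.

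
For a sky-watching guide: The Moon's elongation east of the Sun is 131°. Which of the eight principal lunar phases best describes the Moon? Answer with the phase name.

131° lies in the waxing gibbous sector of the 8-phase cycle.

waxing gibbous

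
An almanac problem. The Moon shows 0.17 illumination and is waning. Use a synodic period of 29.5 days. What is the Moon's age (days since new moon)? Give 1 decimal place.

Invert f = (1 − cos θ)/2 to get cos θ = 1 − 2(0.17) = 0.660, hence θ₀ = arccos 0.660 = 48.7°.
Waning ⇒ past full, so θ = 360° − 48.7° = 311.3°.
Age = 29.5 × 311.3°/360° ≈ 25.51 days.

25.5 days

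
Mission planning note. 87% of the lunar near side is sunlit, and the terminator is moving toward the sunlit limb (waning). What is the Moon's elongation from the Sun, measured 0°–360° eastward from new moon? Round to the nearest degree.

222°

From f = (1 − cos θ)/2: cos θ = 1 − 2×0.87 = -0.740; arccos → 137.7°.
Waning ⇒ past full, so θ = 360° − 137.7° = 222.3°.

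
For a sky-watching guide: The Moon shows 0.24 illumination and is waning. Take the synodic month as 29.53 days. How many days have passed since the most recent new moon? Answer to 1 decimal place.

Invert f = (1 − cos θ)/2 to get cos θ = 1 − 2(0.24) = 0.520, hence θ₀ = arccos 0.520 = 58.7°.
Since the Moon is past full (waning), take the reflex angle: θ = 360° − 58.7° = 301.3°.
At 360°/29.53 d per day, 301.3° corresponds to 24.72 days.

24.7 days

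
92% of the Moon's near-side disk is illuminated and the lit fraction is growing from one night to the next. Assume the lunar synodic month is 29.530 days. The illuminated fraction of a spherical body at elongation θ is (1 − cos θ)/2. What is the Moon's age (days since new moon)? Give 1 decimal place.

12.1 days

From f = (1 − cos θ)/2: cos θ = 1 − 2×0.92 = -0.840; arccos → 147.1°.
The Moon is waxing (0°–180°), so θ = 147.1° directly.
That fraction of the synodic month is 147.1/360 × 29.530 d ≈ 12.07 d.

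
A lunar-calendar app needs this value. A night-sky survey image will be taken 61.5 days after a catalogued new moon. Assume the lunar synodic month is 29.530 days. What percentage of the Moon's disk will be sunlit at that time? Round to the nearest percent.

7%

Reduce mod P: 61.5 − 2×29.530 = 2.44 d into the current lunation.
Elongation θ = 360° × 2.44/29.530 ≈ 29.7°.
cos 29.7° = 0.868, so f = (1 − 0.868)/2 = 0.066, so 7%.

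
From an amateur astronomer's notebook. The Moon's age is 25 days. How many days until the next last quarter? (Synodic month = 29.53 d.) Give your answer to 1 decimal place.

Last quarter is 0.75 of the way through the cycle: age 0.75 × 29.53 = 22.148 d.
This lunation's last quarter (22.148 d) has passed, so add one period: 51.678 − 25 = 26.678 days.

26.7 days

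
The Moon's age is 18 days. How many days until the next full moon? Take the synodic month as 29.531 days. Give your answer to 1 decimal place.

26.3 days

Full moon is 0.5 of the way through the cycle: age 0.5 × 29.531 = 14.765 d.
This lunation's full moon (14.765 d) has passed, so add one period: 44.296 − 18 = 26.296 days.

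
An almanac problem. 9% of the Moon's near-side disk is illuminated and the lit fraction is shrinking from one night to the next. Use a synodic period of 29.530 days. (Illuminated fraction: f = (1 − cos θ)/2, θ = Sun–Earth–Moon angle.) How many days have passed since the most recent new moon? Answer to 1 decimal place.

Invert f = (1 − cos θ)/2 to get cos θ = 1 − 2(0.09) = 0.820, hence θ₀ = arccos 0.820 = 34.9°.
Waning ⇒ past full, so θ = 360° − 34.9° = 325.1°.
Age = 29.530 × 325.1°/360° ≈ 26.67 days.

26.7 days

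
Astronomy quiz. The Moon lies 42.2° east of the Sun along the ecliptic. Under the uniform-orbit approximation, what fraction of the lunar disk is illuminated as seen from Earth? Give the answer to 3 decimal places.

0.130

Half-versine of 42.2°: (1 − 0.741)/2 = 0.130.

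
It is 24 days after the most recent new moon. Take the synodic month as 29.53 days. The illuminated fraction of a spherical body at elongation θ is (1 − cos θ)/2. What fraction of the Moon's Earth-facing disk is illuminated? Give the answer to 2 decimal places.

The Moon has covered 24/29.53 of its cycle, so θ ≈ 360° × 24/29.53 = 292.6°.
Illuminated fraction = (1 − cos 292.6°)/2 = (1 − 0.384)/2 ≈ 0.308.

0.31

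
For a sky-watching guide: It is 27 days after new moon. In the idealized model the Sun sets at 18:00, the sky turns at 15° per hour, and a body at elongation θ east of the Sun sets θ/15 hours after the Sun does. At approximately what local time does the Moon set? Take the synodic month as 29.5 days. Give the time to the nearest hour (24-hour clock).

Elongation θ = 360° × 27/29.5 ≈ 329.5°.
The Moon trails the Sun by θ/15 = 329.5/15 ≈ 21.97 hours.
18:00 + 21.97 h ≈ 15:58 → 16:00 to the nearest hour.

16:00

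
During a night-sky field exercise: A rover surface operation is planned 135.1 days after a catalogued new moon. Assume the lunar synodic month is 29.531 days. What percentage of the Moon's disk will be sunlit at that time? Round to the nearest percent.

95%

135.1/29.531 = 4.575 lunations, so 4 complete cycles and 16.98 d into the next.
Phase angle: θ = 360°·(16.98 d)/(29.531 d) = 206.9°.
With cos θ = (-0.891), the lit fraction is (1 − (-0.891))/2 ≈ 0.946, so 95%.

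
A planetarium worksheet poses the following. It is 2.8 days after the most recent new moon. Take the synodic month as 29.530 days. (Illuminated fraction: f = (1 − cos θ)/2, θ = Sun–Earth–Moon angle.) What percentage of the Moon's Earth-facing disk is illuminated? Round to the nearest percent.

9%

Phase angle: θ = 360°·(2.8 d)/(29.530 d) = 34.1°.
Illuminated fraction = (1 − cos 34.1°)/2 = (1 − 0.828)/2 ≈ 0.086, so 9%.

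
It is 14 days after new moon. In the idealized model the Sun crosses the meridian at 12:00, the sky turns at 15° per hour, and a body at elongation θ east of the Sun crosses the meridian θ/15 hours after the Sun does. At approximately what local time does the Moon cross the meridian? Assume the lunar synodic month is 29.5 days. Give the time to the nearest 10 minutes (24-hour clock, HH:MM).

23:20

Phase angle: θ = 360°·(14 d)/(29.5 d) = 170.8°.
The Moon trails the Sun by θ/15 = 170.8/15 ≈ 11.39 hours.
12:00 + 11.390 h ≈ 23:23 → 23:20 to the nearest ten minutes.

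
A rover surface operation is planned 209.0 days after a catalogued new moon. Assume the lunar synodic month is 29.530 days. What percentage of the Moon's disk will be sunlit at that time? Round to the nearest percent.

6%

Reduce mod P: 209.0 − 7×29.530 = 2.29 d into the current lunation.
Elongation θ = 360° × 2.29/29.530 ≈ 27.9°.
Illuminated fraction = (1 − cos 27.9°)/2 = (1 − 0.884)/2 ≈ 0.058, so 6%.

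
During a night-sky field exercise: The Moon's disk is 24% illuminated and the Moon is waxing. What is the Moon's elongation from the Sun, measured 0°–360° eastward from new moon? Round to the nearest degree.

Invert f = (1 − cos θ)/2 to get cos θ = 1 − 2(0.24) = 0.520, hence θ₀ = arccos 0.520 = 58.7°.
Waxing ⇒ before full, so θ = 58.7°.

59°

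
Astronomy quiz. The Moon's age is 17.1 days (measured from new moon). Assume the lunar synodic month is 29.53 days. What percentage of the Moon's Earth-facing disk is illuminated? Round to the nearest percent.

94%

The Moon has covered 17.1/29.53 of its cycle, so θ ≈ 360° × 17.1/29.53 = 208.5°.
Illuminated fraction = (1 − cos 208.5°)/2 = (1 − (-0.879))/2 ≈ 0.940, so 94%.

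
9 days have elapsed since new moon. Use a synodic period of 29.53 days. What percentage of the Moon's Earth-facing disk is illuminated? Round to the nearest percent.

The Moon has covered 9/29.53 of its cycle, so θ ≈ 360° × 9/29.53 = 109.7°.
With cos θ = (-0.337), the lit fraction is (1 − (-0.337))/2 ≈ 0.669, so 67%.

67%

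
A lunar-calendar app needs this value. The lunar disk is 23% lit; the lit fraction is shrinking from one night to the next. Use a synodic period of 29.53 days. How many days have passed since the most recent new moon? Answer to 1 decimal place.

From f = (1 − cos θ)/2: cos θ = 1 − 2×0.23 = 0.540; arccos → 57.3°.
Waning ⇒ past full, so θ = 360° − 57.3° = 302.7°.
Age = 29.53 × 302.7°/360° ≈ 24.83 days.

24.8 days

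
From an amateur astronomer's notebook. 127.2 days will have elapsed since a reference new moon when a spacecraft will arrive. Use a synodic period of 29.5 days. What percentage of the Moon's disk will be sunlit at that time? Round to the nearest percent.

69%

127.2/29.5 = 4.312 lunations, so 4 complete cycles and 9.20 d into the next.
Phase angle: θ = 360°·(9.20 d)/(29.5 d) = 112.3°.
With cos θ = (-0.379), the lit fraction is (1 − (-0.379))/2 ≈ 0.689, so 69%.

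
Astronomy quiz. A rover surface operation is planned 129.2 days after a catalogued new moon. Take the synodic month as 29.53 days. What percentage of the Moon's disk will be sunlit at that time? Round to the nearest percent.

85%

Reduce mod P: 129.2 − 4×29.53 = 11.08 d into the current lunation.
The Moon has covered 11.08/29.53 of its cycle, so θ ≈ 360° × 11.08/29.53 = 135.1°.
cos 135.1° = (-0.708), so f = (1 − (-0.708))/2 = 0.854, so 85%.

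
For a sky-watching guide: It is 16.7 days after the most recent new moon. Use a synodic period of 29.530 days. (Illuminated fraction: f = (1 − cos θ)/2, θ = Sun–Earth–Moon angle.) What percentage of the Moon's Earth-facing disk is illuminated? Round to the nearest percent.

The Moon has covered 16.7/29.530 of its cycle, so θ ≈ 360° × 16.7/29.530 = 203.6°.
With cos θ = (-0.916), the lit fraction is (1 − (-0.916))/2 ≈ 0.958, so 96%.

96%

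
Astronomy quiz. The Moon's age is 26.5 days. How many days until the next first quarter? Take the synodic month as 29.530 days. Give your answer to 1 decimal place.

10.4 days

First quarter is 0.25 of the way through the cycle: age 0.25 × 29.530 = 7.383 d.
This lunation's first quarter (7.383 d) has passed, so add one period: 36.913 − 26.5 = 10.413 days.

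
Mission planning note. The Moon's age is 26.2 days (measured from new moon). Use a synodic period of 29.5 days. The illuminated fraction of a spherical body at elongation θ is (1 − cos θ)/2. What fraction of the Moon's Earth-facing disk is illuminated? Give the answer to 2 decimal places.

The Moon has covered 26.2/29.5 of its cycle, so θ ≈ 360° × 26.2/29.5 = 319.7°.
Illuminated fraction = (1 − cos 319.7°)/2 = (1 − 0.763)/2 ≈ 0.119.

0.12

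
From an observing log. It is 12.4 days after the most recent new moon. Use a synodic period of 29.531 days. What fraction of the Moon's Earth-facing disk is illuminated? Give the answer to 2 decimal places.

Elongation θ = 360° × 12.4/29.531 ≈ 151.2°.
With cos θ = (-0.876), the lit fraction is (1 − (-0.876))/2 ≈ 0.938.

0.94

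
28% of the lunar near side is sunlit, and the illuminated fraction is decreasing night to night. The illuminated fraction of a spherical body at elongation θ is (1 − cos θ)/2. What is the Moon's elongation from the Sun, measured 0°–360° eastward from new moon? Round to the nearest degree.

Invert f = (1 − cos θ)/2 to get cos θ = 1 − 2(0.28) = 0.440, hence θ₀ = arccos 0.440 = 63.9°.
A waning Moon lies in 180°–360°, so θ = 360° − 63.9° = 296.1°.

296°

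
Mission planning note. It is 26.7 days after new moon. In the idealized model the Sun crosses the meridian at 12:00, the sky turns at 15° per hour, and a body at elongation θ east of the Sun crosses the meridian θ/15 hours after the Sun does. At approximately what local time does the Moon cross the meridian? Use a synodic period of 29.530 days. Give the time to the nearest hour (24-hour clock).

The Moon has covered 26.7/29.530 of its cycle, so θ ≈ 360° × 26.7/29.530 = 325.5°.
The Moon trails the Sun by θ/15 = 325.5/15 ≈ 21.70 hours.
12:00 + 21.70 h ≈ 09:42 → 10:00 to the nearest hour.

10:00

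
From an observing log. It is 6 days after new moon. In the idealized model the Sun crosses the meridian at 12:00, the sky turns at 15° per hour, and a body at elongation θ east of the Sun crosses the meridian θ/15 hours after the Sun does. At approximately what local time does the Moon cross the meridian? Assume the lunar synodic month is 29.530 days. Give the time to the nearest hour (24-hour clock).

17:00

Phase angle: θ = 360°·(6 d)/(29.530 d) = 73.1°.
Delay after the Sun = 73.1° / (15°/h) ≈ 4.88 h.
12:00 + 4.88 h ≈ 16:53 → 17:00 to the nearest hour.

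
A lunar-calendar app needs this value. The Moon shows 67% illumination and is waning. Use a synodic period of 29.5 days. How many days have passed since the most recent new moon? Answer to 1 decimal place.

Invert f = (1 − cos θ)/2 to get cos θ = 1 − 2(0.67) = -0.340, hence θ₀ = arccos -0.340 = 109.9°.
Since the Moon is past full (waning), take the reflex angle: θ = 360° − 109.9° = 250.1°.
Age = 29.5 × 250.1°/360° ≈ 20.50 days.

20.5 days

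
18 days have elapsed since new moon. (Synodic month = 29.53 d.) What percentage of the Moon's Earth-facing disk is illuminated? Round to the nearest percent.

Phase angle: θ = 360°·(18 d)/(29.53 d) = 219.4°.
With cos θ = (-0.772), the lit fraction is (1 − (-0.772))/2 ≈ 0.886, so 89%.

89%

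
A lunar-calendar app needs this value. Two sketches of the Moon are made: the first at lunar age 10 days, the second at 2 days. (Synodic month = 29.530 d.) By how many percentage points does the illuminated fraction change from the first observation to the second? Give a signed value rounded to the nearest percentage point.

-72 pp

First observation: θ = 360°·10/29.530 = 121.9°, so f = 0.764.
Second observation: θ = 24.4°, f = 0.045.
Δf = 0.045 − 0.764 = -0.720, i.e. -72 pp.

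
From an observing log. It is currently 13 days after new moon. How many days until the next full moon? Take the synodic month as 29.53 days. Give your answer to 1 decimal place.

Full moon is 0.5 of the way through the cycle: age 0.5 × 29.53 = 14.765 d.
So 1.765 days remain (14.765 − 13).

1.8 days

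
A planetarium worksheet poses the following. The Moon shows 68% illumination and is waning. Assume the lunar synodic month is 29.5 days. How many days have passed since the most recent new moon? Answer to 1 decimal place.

Invert f = (1 − cos θ)/2 to get cos θ = 1 − 2(0.68) = -0.360, hence θ₀ = arccos -0.360 = 111.1°.
A waning Moon lies in 180°–360°, so θ = 360° − 111.1° = 248.9°.
At 360°/29.5 d per day, 248.9° corresponds to 20.40 days.

20.4 days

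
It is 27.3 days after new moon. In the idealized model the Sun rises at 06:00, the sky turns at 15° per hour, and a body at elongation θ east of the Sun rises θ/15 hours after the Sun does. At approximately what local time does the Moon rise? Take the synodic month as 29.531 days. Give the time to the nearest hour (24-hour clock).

04:00

The Moon has covered 27.3/29.531 of its cycle, so θ ≈ 360° × 27.3/29.531 = 332.8°.
At 15° of sky rotation per hour, 332.8° corresponds to a 22.19 h lag.
06:00 + 22.19 h ≈ 04:11 → 04:00 to the nearest hour.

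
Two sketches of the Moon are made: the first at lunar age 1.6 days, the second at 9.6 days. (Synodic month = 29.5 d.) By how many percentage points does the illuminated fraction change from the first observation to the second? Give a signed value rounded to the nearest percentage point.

First observation: θ = 360°·1.6/29.5 = 19.5°, so f = 0.029.
Second observation: θ = 117.2°, f = 0.728.
Δf = 0.728 − 0.029 = +0.699, i.e. +70 pp.

+70 pp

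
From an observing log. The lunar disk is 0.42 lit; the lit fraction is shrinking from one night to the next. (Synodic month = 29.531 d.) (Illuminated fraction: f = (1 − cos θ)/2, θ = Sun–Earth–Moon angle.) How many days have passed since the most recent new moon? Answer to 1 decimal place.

22.9 days

From f = (1 − cos θ)/2: cos θ = 1 − 2×0.42 = 0.160; arccos → 80.8°.
A waning Moon lies in 180°–360°, so θ = 360° − 80.8° = 279.2°.
That fraction of the synodic month is 279.2/360 × 29.531 d ≈ 22.90 d.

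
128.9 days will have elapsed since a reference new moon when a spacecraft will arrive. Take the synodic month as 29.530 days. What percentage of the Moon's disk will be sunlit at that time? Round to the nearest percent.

128.9 d spans 4 complete synodic months (4 × 29.530 = 118.12 d) plus 10.78 d.
Elongation θ = 360° × 10.78/29.530 ≈ 131.4°.
Illuminated fraction = (1 − cos 131.4°)/2 = (1 − (-0.662))/2 ≈ 0.831, so 83%.

83%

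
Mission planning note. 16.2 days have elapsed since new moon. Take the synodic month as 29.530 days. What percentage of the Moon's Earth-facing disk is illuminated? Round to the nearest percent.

The Moon has covered 16.2/29.530 of its cycle, so θ ≈ 360° × 16.2/29.530 = 197.5°.
cos 197.5° = (-0.954), so f = (1 − (-0.954))/2 = 0.977, so 98%.

98%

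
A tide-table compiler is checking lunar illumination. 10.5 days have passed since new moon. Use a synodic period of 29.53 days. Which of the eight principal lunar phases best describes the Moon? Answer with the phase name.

At 10.5/29.53 of the cycle, θ ≈ 128° — the waxing gibbous range.

waxing gibbous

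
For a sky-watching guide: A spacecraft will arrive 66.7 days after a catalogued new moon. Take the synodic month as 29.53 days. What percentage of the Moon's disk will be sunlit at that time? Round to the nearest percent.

66.7/29.53 = 2.259 lunations, so 2 complete cycles and 7.64 d into the next.
The Moon has covered 7.64/29.53 of its cycle, so θ ≈ 360° × 7.64/29.53 = 93.1°.
With cos θ = (-0.055), the lit fraction is (1 − (-0.055))/2 ≈ 0.527, so 53%.

53%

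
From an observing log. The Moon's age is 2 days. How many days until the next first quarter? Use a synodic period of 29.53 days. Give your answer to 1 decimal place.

First quarter occurs at elongation 90°, i.e. at age 29.53 × 90/360 = 7.383 d.
So 5.383 days remain (7.383 − 2).

5.4 days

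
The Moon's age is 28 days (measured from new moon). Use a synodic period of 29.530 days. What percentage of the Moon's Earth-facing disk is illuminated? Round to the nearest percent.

The Moon has covered 28/29.530 of its cycle, so θ ≈ 360° × 28/29.530 = 341.3°.
cos 341.3° = 0.947, so f = (1 − 0.947)/2 = 0.026, so 3%.

3%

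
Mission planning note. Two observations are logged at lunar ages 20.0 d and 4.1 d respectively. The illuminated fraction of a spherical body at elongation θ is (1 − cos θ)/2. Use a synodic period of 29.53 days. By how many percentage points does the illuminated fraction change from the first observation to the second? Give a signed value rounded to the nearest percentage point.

First observation: θ = 360°·20.0/29.53 = 243.8°, so f = 0.721.
Second observation: θ = 50.0°, f = 0.178.
Δf = 0.178 − 0.721 = -0.542, i.e. -54 pp.

-54 percentage points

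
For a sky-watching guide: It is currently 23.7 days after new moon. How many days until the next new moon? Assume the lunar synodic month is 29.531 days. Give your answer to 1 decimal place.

One full lunation from the last new moon is 29.531 d; remaining = 29.531 − 23.7 = 5.831 d.

5.8 days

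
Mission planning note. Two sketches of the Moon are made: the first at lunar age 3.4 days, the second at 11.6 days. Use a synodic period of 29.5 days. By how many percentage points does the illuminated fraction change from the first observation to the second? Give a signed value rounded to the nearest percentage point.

First observation: θ = 360°·3.4/29.5 = 41.5°, so f = 0.125.
Second observation: θ = 141.6°, f = 0.892.
Δf = 0.892 − 0.125 = +0.766, i.e. +77 pp.

+77 percentage points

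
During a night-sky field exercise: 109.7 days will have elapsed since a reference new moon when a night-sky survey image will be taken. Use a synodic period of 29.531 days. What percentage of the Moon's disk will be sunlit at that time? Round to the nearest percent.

61%

Reduce mod P: 109.7 − 3×29.531 = 21.11 d into the current lunation.
Elongation θ = 360° × 21.11/29.531 ≈ 257.3°.
cos 257.3° = (-0.220), so f = (1 − (-0.220))/2 = 0.610, so 61%.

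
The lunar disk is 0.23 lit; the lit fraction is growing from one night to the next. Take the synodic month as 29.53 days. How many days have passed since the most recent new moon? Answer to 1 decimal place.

cos θ = 1 − 2f = 0.540, giving a principal value of 57.3°.
Before full moon the principal value applies: θ = 57.3°.
Age = 29.53 × 57.3°/360° ≈ 4.70 days.

4.7 days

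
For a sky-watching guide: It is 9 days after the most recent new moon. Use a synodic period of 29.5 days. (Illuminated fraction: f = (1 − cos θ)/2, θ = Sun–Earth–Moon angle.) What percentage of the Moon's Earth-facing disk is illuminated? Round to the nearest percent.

Phase angle: θ = 360°·(9 d)/(29.5 d) = 109.8°.
cos 109.8° = (-0.339), so f = (1 − (-0.339))/2 = 0.670, so 67%.

67%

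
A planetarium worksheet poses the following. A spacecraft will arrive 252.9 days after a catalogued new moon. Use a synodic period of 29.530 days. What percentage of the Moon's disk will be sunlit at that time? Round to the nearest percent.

Reduce mod P: 252.9 − 8×29.530 = 16.66 d into the current lunation.
Phase angle: θ = 360°·(16.66 d)/(29.530 d) = 203.1°.
cos 203.1° = (-0.920), so f = (1 − (-0.920))/2 = 0.960, so 96%.

96%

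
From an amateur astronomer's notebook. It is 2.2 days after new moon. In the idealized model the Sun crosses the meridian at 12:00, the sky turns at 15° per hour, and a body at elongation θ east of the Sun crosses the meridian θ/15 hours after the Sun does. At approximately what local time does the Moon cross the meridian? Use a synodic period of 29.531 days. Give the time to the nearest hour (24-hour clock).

The Moon has covered 2.2/29.531 of its cycle, so θ ≈ 360° × 2.2/29.531 = 26.8°.
At 15° of sky rotation per hour, 26.8° corresponds to a 1.79 h lag.
12:00 + 1.79 h ≈ 13:47 → 14:00 to the nearest hour.

14:00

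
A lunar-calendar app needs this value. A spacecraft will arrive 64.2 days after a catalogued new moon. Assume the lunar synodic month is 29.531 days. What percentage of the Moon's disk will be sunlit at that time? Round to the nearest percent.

27%

64.2 d spans 2 complete synodic months (2 × 29.531 = 59.06 d) plus 5.14 d.
Phase angle: θ = 360°·(5.14 d)/(29.531 d) = 62.6°.
cos 62.6° = 0.460, so f = (1 − 0.460)/2 = 0.270, so 27%.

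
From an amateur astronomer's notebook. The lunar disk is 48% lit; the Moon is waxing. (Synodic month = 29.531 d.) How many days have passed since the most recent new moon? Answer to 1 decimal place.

Invert f = (1 − cos θ)/2 to get cos θ = 1 − 2(0.48) = 0.040, hence θ₀ = arccos 0.040 = 87.7°.
Waxing ⇒ before full, so θ = 87.7°.
Age = 29.531 × 87.7°/360° ≈ 7.19 days.

7.2 days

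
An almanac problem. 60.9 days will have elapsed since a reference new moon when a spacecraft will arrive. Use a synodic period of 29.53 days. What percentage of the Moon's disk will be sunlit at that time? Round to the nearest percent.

60.9 d spans 2 complete synodic months (2 × 29.53 = 59.06 d) plus 1.84 d.
Elongation θ = 360° × 1.84/29.53 ≈ 22.4°.
With cos θ = 0.924, the lit fraction is (1 − 0.924)/2 ≈ 0.038, so 4%.

4%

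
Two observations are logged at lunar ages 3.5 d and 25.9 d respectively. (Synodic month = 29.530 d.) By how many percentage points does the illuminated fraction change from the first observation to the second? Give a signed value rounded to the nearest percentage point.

+1 percentage points

First observation: θ = 360°·3.5/29.530 = 42.7°, so f = 0.132.
Second observation: θ = 315.7°, f = 0.142.
Δf = 0.142 − 0.132 = +0.010, i.e. +1 pp.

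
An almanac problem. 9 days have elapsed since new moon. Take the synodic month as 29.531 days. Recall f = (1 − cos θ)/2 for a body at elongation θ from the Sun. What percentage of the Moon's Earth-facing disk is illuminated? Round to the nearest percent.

67%

The Moon has covered 9/29.531 of its cycle, so θ ≈ 360° × 9/29.531 = 109.7°.
With cos θ = (-0.337), the lit fraction is (1 − (-0.337))/2 ≈ 0.669, so 67%.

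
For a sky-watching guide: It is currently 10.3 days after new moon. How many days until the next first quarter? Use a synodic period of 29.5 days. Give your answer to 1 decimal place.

26.6 days

First quarter is 0.25 of the way through the cycle: age 0.25 × 29.5 = 7.375 d.
This lunation's first quarter (7.375 d) has passed, so add one period: 36.875 − 10.3 = 26.575 days.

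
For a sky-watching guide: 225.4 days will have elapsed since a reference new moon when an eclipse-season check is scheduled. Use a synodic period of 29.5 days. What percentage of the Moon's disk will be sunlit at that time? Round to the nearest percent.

225.4/29.5 = 7.641 lunations, so 7 complete cycles and 18.90 d into the next.
Phase angle: θ = 360°·(18.90 d)/(29.5 d) = 230.6°.
Illuminated fraction = (1 − cos 230.6°)/2 = (1 − (-0.634))/2 ≈ 0.817, so 82%.

82%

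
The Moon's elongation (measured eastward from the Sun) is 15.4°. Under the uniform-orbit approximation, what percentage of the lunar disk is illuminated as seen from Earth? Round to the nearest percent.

cos 15.4° = 0.964, so f = (1 − 0.964)/2 = 0.018, i.e. 2%.

2%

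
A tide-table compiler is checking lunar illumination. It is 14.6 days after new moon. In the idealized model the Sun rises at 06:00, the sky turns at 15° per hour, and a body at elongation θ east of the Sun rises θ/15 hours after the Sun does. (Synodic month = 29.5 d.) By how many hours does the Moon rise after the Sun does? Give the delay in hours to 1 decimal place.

11.9 h

The Moon has covered 14.6/29.5 of its cycle, so θ ≈ 360° × 14.6/29.5 = 178.2°.
At 15° of sky rotation per hour, 178.2° corresponds to a 11.88 h lag.
So the Moon rises 11.88 h after the Sun.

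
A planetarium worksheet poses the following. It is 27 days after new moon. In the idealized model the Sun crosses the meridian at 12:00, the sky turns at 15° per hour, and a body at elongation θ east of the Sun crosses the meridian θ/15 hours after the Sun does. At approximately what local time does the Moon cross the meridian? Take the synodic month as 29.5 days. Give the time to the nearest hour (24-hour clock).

Phase angle: θ = 360°·(27 d)/(29.5 d) = 329.5°.
Delay after the Sun = 329.5° / (15°/h) ≈ 21.97 h.
12:00 + 21.97 h ≈ 09:58 → 10:00 to the nearest hour.

10:00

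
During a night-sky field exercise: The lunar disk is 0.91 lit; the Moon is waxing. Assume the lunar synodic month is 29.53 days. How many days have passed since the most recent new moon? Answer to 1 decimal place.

11.9 days

cos θ = 1 − 2f = -0.820, giving a principal value of 145.1°.
Waxing ⇒ before full, so θ = 145.1°.
Age = 29.53 × 145.1°/360° ≈ 11.90 days.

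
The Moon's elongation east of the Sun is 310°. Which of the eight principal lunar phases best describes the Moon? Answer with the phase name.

310° lies in the waning crescent sector of the 8-phase cycle.

waning crescent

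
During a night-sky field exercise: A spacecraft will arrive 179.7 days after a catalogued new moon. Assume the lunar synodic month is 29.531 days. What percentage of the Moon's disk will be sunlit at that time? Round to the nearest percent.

179.7 d spans 6 complete synodic months (6 × 29.531 = 177.19 d) plus 2.51 d.
Phase angle: θ = 360°·(2.51 d)/(29.531 d) = 30.6°.
cos 30.6° = 0.860, so f = (1 − 0.860)/2 = 0.070, so 7%.

7%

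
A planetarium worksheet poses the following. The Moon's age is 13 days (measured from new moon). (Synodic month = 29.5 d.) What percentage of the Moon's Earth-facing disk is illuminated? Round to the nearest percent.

97%

The Moon has covered 13/29.5 of its cycle, so θ ≈ 360° × 13/29.5 = 158.6°.
Illuminated fraction = (1 − cos 158.6°)/2 = (1 − (-0.931))/2 ≈ 0.966, so 97%.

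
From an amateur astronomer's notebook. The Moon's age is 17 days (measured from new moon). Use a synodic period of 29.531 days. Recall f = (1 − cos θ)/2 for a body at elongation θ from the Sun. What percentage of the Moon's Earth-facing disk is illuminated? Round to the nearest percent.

Elongation θ = 360° × 17/29.531 ≈ 207.2°.
With cos θ = (-0.889), the lit fraction is (1 − (-0.889))/2 ≈ 0.945, so 94%.

94%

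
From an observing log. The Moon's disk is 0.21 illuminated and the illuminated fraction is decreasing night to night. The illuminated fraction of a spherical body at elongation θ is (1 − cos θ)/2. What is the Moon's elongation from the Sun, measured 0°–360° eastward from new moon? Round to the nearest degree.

305°

cos θ = 1 − 2f = 0.580, giving a principal value of 54.5°.
A waning Moon lies in 180°–360°, so θ = 360° − 54.5° = 305.5°.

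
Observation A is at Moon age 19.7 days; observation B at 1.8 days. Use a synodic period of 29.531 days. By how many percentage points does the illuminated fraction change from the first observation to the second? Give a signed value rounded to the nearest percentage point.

-71 percentage points

θ₁ = 360° × 19.7/29.531 = 240.2°, f₁ = (1 − cos θ₁)/2 = 0.749.
θ₂ = 360° × 1.8/29.531 = 21.9°, f₂ = (1 − cos θ₂)/2 = 0.036.
Change = f₂ − f₁ = -0.713 → -71 percentage points.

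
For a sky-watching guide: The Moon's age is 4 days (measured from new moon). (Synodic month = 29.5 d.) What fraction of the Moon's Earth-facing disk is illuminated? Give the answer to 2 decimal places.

0.17

The Moon has covered 4/29.5 of its cycle, so θ ≈ 360° × 4/29.5 = 48.8°.
With cos θ = 0.659, the lit fraction is (1 − 0.659)/2 ≈ 0.171.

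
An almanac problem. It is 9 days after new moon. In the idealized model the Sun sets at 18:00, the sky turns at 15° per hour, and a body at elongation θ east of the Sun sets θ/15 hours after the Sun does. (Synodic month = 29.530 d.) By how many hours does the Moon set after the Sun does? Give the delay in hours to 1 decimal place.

7.3 h

The Moon has covered 9/29.530 of its cycle, so θ ≈ 360° × 9/29.530 = 109.7°.
At 15° of sky rotation per hour, 109.7° corresponds to a 7.31 h lag.
So the Moon sets 7.31 h after the Sun.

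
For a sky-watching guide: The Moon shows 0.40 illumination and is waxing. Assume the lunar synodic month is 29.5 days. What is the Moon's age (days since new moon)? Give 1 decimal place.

cos θ = 1 − 2f = 0.200, giving a principal value of 78.5°.
Before full moon the principal value applies: θ = 78.5°.
That fraction of the synodic month is 78.5/360 × 29.5 d ≈ 6.43 d.

6.4 days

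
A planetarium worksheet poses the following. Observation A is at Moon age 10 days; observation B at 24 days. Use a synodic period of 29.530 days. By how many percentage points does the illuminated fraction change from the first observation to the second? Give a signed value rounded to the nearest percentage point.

First observation: θ = 360°·10/29.530 = 121.9°, so f = 0.764.
Second observation: θ = 292.6°, f = 0.308.
Δf = 0.308 − 0.764 = -0.456, i.e. -46 pp.

-46 pp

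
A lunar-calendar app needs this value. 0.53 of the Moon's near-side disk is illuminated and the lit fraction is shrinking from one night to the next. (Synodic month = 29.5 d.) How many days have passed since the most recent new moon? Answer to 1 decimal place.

From f = (1 − cos θ)/2: cos θ = 1 − 2×0.53 = -0.060; arccos → 93.4°.
A waning Moon lies in 180°–360°, so θ = 360° − 93.4° = 266.6°.
Age = 29.5 × 266.6°/360° ≈ 21.84 days.

21.8 days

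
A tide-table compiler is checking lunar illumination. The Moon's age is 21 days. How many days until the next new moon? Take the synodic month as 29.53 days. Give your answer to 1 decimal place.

8.5 days

The next new moon completes the synodic month: 29.53 − 21 = 8.530 days.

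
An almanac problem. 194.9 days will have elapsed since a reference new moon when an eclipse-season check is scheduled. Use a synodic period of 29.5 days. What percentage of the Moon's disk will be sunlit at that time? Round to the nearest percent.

89%

194.9 d spans 6 complete synodic months (6 × 29.5 = 177.00 d) plus 17.90 d.
The Moon has covered 17.90/29.5 of its cycle, so θ ≈ 360° × 17.90/29.5 = 218.4°.
With cos θ = (-0.783), the lit fraction is (1 − (-0.783))/2 ≈ 0.892, so 89%.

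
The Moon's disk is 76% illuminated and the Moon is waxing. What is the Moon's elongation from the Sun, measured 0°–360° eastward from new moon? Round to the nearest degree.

From f = (1 − cos θ)/2: cos θ = 1 − 2×0.76 = -0.520; arccos → 121.3°.
Waxing ⇒ before full, so θ = 121.3°.

121°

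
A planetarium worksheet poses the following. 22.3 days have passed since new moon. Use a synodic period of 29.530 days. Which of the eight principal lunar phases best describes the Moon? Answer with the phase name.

At 22.3/29.530 of the cycle, θ ≈ 272° — the last quarter range.

last quarter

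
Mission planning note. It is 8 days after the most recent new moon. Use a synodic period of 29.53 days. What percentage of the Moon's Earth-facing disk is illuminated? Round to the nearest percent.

57%

The Moon has covered 8/29.53 of its cycle, so θ ≈ 360° × 8/29.53 = 97.5°.
With cos θ = (-0.131), the lit fraction is (1 − (-0.131))/2 ≈ 0.566, so 57%.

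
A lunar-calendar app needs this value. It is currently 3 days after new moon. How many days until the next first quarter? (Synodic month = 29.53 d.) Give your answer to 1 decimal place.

First quarter occurs at elongation 90°, i.e. at age 29.53 × 90/360 = 7.383 d.
That is 7.383 − 3 = 4.383 days ahead.

4.4 days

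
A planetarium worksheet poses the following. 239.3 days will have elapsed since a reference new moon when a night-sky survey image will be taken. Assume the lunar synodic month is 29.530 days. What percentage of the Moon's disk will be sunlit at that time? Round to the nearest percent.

10%

239.3 d spans 8 complete synodic months (8 × 29.530 = 236.24 d) plus 3.06 d.
Phase angle: θ = 360°·(3.06 d)/(29.530 d) = 37.3°.
Illuminated fraction = (1 − cos 37.3°)/2 = (1 − 0.795)/2 ≈ 0.102, so 10%.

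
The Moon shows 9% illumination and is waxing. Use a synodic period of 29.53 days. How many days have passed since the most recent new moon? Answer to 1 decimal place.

2.9 days

Invert f = (1 − cos θ)/2 to get cos θ = 1 − 2(0.09) = 0.820, hence θ₀ = arccos 0.820 = 34.9°.
Before full moon the principal value applies: θ = 34.9°.
At 360°/29.53 d per day, 34.9° corresponds to 2.86 days.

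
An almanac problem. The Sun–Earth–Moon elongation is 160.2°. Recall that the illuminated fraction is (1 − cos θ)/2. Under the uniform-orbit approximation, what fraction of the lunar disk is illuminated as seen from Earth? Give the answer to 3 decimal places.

0.970

Half-versine of 160.2°: (1 − (-0.941))/2 = 0.970.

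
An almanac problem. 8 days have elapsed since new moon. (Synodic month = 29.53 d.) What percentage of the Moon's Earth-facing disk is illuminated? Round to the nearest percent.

Phase angle: θ = 360°·(8 d)/(29.53 d) = 97.5°.
Illuminated fraction = (1 − cos 97.5°)/2 = (1 − (-0.131))/2 ≈ 0.566, so 57%.

57%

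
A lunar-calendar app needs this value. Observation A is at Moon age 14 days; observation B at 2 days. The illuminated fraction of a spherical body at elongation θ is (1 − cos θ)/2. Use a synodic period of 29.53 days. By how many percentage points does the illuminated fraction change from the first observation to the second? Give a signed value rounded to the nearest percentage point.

-95 pp

θ₁ = 360° × 14/29.53 = 170.7°, f₁ = (1 − cos θ₁)/2 = 0.993.
θ₂ = 360° × 2/29.53 = 24.4°, f₂ = (1 − cos θ₂)/2 = 0.045.
Change = f₂ − f₁ = -0.949 → -95 percentage points.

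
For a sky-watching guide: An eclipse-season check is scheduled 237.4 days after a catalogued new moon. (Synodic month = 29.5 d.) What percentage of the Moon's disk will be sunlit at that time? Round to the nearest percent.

2%

237.4/29.5 = 8.047 lunations, so 8 complete cycles and 1.40 d into the next.
The Moon has covered 1.40/29.5 of its cycle, so θ ≈ 360° × 1.40/29.5 = 17.1°.
Illuminated fraction = (1 − cos 17.1°)/2 = (1 − 0.956)/2 ≈ 0.022, so 2%.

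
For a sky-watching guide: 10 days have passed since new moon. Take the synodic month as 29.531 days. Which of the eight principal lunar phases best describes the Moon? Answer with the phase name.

θ ≈ 360° × 10/29.531 = 122°, which falls in the waxing gibbous sector.

waxing gibbous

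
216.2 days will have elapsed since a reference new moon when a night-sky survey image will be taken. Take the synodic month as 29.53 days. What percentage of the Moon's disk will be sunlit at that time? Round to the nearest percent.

72%

Reduce mod P: 216.2 − 7×29.53 = 9.49 d into the current lunation.
Phase angle: θ = 360°·(9.49 d)/(29.53 d) = 115.7°.
Illuminated fraction = (1 − cos 115.7°)/2 = (1 − (-0.434))/2 ≈ 0.717, so 72%.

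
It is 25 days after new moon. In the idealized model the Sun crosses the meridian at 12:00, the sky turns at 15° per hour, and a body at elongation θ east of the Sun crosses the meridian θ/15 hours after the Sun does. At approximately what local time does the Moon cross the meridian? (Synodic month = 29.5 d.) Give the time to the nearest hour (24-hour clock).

08:00

Phase angle: θ = 360°·(25 d)/(29.5 d) = 305.1°.
At 15° of sky rotation per hour, 305.1° corresponds to a 20.34 h lag.
12:00 + 20.34 h ≈ 08:20 → 08:00 to the nearest hour.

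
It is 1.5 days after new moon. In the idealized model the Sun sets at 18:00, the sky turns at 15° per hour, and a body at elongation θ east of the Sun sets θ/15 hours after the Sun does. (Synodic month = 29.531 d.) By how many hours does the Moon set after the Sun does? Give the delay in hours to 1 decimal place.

1.2 h

The Moon has covered 1.5/29.531 of its cycle, so θ ≈ 360° × 1.5/29.531 = 18.3°.
Delay after the Sun = 18.3° / (15°/h) ≈ 1.22 h.
So the Moon sets 1.22 h after the Sun.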